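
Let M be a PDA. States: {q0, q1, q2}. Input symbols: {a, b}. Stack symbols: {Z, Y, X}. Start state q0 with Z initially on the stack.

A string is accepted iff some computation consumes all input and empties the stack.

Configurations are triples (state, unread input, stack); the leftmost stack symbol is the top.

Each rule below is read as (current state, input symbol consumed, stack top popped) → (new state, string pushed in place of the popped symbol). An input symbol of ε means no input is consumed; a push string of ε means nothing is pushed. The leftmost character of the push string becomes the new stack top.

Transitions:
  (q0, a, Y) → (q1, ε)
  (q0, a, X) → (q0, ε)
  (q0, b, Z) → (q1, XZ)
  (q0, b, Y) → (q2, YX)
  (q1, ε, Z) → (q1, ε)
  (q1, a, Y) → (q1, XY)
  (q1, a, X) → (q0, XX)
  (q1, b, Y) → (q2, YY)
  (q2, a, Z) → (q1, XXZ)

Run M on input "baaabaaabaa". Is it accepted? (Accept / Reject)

Reject

No computation consumes all input and empties the stack.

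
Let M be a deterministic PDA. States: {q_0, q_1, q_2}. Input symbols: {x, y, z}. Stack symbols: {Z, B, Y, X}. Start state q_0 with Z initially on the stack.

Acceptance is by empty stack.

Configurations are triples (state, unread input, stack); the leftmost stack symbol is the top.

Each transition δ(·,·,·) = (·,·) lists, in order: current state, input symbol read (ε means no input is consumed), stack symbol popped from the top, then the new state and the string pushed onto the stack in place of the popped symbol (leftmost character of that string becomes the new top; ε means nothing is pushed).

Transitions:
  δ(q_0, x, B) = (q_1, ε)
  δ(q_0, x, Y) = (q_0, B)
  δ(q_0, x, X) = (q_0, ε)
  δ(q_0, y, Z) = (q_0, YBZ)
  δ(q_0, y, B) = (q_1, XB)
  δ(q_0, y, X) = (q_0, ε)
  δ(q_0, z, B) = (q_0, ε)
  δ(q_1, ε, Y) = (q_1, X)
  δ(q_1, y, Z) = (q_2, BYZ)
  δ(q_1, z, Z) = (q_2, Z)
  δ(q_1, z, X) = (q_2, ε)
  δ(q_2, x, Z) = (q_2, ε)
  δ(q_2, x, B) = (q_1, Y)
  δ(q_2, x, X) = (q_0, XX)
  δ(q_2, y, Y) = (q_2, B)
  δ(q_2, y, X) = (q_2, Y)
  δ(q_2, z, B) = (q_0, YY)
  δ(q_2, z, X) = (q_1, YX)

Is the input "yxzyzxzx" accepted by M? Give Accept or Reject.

Accept

(q_0, yxzyzxzx, Z) ⊢ (q_0, xzyzxzx, YBZ) ⊢ (q_0, zyzxzx, BBZ) ⊢ (q_0, yzxzx, BZ) ⊢ (q_1, zxzx, XBZ) ⊢ (q_2, xzx, BZ) ⊢ (q_1, zx, YZ) ⊢ (q_1, zx, XZ) ⊢ (q_2, x, Z) ⊢ (q_2, ε, ε)
All input consumed and the stack is empty.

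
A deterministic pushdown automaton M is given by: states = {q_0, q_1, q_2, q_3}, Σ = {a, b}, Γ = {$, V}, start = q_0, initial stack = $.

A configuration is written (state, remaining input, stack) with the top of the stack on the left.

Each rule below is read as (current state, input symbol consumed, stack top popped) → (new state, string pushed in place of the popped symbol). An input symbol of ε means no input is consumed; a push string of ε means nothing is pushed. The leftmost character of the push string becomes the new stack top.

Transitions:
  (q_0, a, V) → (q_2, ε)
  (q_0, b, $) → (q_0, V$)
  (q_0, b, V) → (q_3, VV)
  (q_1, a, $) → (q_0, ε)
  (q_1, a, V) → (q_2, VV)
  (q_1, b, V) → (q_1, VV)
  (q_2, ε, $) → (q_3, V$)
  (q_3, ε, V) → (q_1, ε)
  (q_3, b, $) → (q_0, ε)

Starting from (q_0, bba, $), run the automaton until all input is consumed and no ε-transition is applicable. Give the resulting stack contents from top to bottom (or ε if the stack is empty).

(q_0, bba, $)
  read b, top $: go to q_0, push V$ → (q_0, ba, V$)
  read b, top V: go to q_3, push VV → (q_3, a, VV$)
  ε-move, top V: go to q_1, push ε → (q_1, a, V$)
  read a, top V: go to q_2, push VV → (q_2, ε, VV$)
All input consumed in state q_2 with stack VV$.

VV$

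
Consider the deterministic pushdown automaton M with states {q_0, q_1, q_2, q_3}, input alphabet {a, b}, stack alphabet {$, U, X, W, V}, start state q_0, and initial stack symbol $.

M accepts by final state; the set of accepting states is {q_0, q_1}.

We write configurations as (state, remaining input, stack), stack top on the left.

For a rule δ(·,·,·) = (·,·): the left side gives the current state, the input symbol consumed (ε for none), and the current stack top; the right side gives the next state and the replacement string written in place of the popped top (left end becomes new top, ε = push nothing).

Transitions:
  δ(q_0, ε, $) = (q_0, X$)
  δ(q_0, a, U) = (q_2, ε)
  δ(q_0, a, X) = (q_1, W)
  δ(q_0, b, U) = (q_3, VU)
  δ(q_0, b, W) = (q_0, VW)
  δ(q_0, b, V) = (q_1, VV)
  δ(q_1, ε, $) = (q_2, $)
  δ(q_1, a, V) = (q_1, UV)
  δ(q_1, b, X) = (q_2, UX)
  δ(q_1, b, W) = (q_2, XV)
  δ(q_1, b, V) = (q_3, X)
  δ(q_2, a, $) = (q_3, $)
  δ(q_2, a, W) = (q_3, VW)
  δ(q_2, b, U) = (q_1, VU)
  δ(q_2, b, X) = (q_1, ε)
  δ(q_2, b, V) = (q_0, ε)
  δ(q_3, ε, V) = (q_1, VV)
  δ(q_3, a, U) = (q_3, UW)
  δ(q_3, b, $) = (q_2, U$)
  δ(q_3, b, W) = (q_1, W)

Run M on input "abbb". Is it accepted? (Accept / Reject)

(q_0, abbb, $) ⊢ (q_0, abbb, X$) ⊢ (q_1, bbb, W$) ⊢ (q_2, bb, XV$) ⊢ (q_1, b, V$) ⊢ (q_3, ε, X$)
All input consumed; state q_3 ∉ F and no further ε-move applies.

Reject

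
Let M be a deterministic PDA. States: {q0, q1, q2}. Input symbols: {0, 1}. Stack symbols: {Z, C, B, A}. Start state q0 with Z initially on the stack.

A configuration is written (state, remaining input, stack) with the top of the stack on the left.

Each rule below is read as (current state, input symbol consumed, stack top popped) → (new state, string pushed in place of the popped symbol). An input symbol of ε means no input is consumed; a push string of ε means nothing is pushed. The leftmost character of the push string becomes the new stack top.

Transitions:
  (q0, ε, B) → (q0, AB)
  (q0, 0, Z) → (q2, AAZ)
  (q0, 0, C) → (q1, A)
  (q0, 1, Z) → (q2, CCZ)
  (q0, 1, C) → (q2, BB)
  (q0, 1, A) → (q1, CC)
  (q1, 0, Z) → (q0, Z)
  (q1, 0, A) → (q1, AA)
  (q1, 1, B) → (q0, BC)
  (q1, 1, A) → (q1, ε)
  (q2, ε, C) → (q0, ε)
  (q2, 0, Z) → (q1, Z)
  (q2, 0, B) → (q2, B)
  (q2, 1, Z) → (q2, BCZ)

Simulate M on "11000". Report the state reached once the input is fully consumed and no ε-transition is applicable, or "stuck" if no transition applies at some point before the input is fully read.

(q0, 11000, Z)
  read 1, top Z: go to q2, push CCZ → (q2, 1000, CCZ)
  ε-move, top C: go to q0, push ε → (q0, 1000, CZ)
  read 1, top C: go to q2, push BB → (q2, 000, BBZ)
  read 0, top B: go to q2, push B → (q2, 00, BBZ)
  read 0, top B: go to q2, push B → (q2, 0, BBZ)
  read 0, top B: go to q2, push B → (q2, ε, BBZ)
All input consumed; M is in state q2.

q2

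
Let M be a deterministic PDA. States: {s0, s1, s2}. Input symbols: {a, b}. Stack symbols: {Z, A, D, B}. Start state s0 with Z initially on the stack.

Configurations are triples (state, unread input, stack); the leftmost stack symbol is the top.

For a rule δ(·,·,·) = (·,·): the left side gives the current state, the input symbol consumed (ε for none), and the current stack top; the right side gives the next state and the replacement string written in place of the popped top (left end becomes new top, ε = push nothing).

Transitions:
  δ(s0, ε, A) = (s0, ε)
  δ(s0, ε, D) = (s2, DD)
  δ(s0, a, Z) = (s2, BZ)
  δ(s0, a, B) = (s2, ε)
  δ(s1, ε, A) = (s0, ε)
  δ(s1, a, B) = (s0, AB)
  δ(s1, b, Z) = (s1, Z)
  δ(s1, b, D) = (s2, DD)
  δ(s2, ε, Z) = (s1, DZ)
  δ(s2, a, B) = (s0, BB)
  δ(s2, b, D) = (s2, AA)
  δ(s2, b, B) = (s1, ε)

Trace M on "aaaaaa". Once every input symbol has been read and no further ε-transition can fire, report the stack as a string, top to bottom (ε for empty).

(s0, aaaaaa, Z)
  read a, top Z: go to s2, push BZ → (s2, aaaaa, BZ)
  read a, top B: go to s0, push BB → (s0, aaaa, BBZ)
  read a, top B: go to s2, push ε → (s2, aaa, BZ)
  read a, top B: go to s0, push BB → (s0, aa, BBZ)
  read a, top B: go to s2, push ε → (s2, a, BZ)
  read a, top B: go to s0, push BB → (s0, ε, BBZ)
All input consumed in state s0 with stack BBZ.

BBZ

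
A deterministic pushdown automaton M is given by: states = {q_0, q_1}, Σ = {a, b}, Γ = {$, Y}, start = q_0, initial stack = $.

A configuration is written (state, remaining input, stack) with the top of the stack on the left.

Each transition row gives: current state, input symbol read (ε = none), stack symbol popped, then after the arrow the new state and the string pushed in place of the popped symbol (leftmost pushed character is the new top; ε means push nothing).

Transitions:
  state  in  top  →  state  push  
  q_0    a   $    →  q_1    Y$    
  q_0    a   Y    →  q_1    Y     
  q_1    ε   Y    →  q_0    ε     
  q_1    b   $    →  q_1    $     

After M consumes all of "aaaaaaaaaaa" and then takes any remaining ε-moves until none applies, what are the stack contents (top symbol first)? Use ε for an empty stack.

$

(q_0, aaaaaaaaaaa, $)
  read a, top $: go to q_1, push Y$ → (q_1, aaaaaaaaaa, Y$)
  ε-move, top Y: go to q_0, push ε → (q_0, aaaaaaaaaa, $)
  read a, top $: go to q_1, push Y$ → (q_1, aaaaaaaaa, Y$)
  ε-move, top Y: go to q_0, push ε → (q_0, aaaaaaaaa, $)
  read a, top $: go to q_1, push Y$ → (q_1, aaaaaaaa, Y$)
  ε-move, top Y: go to q_0, push ε → (q_0, aaaaaaaa, $)
  read a, top $: go to q_1, push Y$ → (q_1, aaaaaaa, Y$)
  ε-move, top Y: go to q_0, push ε → (q_0, aaaaaaa, $)
  read a, top $: go to q_1, push Y$ → (q_1, aaaaaa, Y$)
  ε-move, top Y: go to q_0, push ε → (q_0, aaaaaa, $)
  read a, top $: go to q_1, push Y$ → (q_1, aaaaa, Y$)
  ε-move, top Y: go to q_0, push ε → (q_0, aaaaa, $)
  read a, top $: go to q_1, push Y$ → (q_1, aaaa, Y$)
  ε-move, top Y: go to q_0, push ε → (q_0, aaaa, $)
  read a, top $: go to q_1, push Y$ → (q_1, aaa, Y$)
  ε-move, top Y: go to q_0, push ε → (q_0, aaa, $)
  read a, top $: go to q_1, push Y$ → (q_1, aa, Y$)
  ε-move, top Y: go to q_0, push ε → (q_0, aa, $)
  read a, top $: go to q_1, push Y$ → (q_1, a, Y$)
  ε-move, top Y: go to q_0, push ε → (q_0, a, $)
  read a, top $: go to q_1, push Y$ → (q_1, ε, Y$)
  ε-move, top Y: go to q_0, push ε → (q_0, ε, $)
All input consumed in state q_0 with stack $.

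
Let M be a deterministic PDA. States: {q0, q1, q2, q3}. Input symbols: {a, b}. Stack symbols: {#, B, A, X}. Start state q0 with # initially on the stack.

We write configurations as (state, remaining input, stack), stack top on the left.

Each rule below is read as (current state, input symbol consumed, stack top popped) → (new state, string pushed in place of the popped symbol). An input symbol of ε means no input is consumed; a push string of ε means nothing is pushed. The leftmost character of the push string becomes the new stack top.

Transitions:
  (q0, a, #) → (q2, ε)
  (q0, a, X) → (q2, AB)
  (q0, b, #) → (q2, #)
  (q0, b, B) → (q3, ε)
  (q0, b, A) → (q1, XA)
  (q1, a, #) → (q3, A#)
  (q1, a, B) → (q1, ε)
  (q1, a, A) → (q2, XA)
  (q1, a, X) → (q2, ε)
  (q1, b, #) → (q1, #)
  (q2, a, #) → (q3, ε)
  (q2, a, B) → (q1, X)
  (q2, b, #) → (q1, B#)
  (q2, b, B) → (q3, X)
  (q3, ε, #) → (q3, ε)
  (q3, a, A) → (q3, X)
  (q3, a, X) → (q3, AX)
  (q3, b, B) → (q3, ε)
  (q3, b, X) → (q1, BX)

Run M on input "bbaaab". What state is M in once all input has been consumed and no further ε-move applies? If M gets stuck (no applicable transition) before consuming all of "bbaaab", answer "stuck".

(q0, bbaaab, #)
  read b, top #: go to q2, push # → (q2, baaab, #)
  read b, top #: go to q1, push B# → (q1, aaab, B#)
  read a, top B: go to q1, push ε → (q1, aab, #)
  read a, top #: go to q3, push A# → (q3, ab, A#)
  read a, top A: go to q3, push X → (q3, b, X#)
  read b, top X: go to q1, push BX → (q1, ε, BX#)
All input consumed; M is in state q1.

q1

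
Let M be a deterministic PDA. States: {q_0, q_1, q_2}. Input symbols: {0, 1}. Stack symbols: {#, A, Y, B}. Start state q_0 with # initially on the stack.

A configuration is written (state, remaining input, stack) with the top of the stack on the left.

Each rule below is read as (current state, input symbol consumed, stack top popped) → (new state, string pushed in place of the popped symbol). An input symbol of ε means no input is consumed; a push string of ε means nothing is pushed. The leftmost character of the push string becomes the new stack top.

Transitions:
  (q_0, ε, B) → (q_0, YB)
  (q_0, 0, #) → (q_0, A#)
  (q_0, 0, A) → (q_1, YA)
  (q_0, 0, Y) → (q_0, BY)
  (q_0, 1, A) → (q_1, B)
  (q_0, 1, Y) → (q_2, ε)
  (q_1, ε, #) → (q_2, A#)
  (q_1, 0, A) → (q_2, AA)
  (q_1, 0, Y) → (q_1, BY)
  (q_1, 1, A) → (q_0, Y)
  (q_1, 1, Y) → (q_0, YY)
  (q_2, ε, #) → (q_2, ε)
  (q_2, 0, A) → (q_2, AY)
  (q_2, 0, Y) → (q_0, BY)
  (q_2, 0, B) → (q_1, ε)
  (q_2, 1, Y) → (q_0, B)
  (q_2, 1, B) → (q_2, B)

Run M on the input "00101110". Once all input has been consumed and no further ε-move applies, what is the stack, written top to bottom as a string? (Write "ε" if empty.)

YYA#

(q_0, 00101110, #)
  read 0, top #: go to q_0, push A# → (q_0, 0101110, A#)
  read 0, top A: go to q_1, push YA → (q_1, 101110, YA#)
  read 1, top Y: go to q_0, push YY → (q_0, 01110, YYA#)
  read 0, top Y: go to q_0, push BY → (q_0, 1110, BYYA#)
  ε-move, top B: go to q_0, push YB → (q_0, 1110, YBYYA#)
  read 1, top Y: go to q_2, push ε → (q_2, 110, BYYA#)
  read 1, top B: go to q_2, push B → (q_2, 10, BYYA#)
  read 1, top B: go to q_2, push B → (q_2, 0, BYYA#)
  read 0, top B: go to q_1, push ε → (q_1, ε, YYA#)
All input consumed in state q_1 with stack YYA#.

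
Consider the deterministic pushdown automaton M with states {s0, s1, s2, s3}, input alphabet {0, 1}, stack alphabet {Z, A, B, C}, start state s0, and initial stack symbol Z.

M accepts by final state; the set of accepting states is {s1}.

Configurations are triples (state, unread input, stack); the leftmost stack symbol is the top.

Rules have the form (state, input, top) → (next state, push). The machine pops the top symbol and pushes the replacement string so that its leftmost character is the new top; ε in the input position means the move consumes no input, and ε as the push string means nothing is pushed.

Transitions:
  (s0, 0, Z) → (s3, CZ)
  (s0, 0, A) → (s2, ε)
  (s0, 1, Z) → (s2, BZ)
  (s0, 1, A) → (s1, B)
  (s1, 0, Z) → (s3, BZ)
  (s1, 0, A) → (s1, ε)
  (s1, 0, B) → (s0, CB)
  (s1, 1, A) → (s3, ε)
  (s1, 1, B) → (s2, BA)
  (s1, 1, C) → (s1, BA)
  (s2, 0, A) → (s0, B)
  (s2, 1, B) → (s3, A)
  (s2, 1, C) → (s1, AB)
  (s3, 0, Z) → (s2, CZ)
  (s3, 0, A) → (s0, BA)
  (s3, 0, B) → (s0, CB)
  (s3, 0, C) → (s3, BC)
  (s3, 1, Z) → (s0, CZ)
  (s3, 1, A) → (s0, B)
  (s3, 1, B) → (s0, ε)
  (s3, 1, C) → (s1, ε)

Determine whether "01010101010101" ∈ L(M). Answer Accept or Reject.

Accept

(s0, 01010101010101, Z)
  read 0, top Z: go to s3, push CZ → (s3, 1010101010101, CZ)
  read 1, top C: go to s1, push ε → (s1, 010101010101, Z)
  read 0, top Z: go to s3, push BZ → (s3, 10101010101, BZ)
  read 1, top B: go to s0, push ε → (s0, 0101010101, Z)
  read 0, top Z: go to s3, push CZ → (s3, 101010101, CZ)
  read 1, top C: go to s1, push ε → (s1, 01010101, Z)
  read 0, top Z: go to s3, push BZ → (s3, 1010101, BZ)
  read 1, top B: go to s0, push ε → (s0, 010101, Z)
  read 0, top Z: go to s3, push CZ → (s3, 10101, CZ)
  read 1, top C: go to s1, push ε → (s1, 0101, Z)
  read 0, top Z: go to s3, push BZ → (s3, 101, BZ)
  read 1, top B: go to s0, push ε → (s0, 01, Z)
  read 0, top Z: go to s3, push CZ → (s3, 1, CZ)
  read 1, top C: go to s1, push ε → (s1, ε, Z)
All input consumed; state s1 ∈ F.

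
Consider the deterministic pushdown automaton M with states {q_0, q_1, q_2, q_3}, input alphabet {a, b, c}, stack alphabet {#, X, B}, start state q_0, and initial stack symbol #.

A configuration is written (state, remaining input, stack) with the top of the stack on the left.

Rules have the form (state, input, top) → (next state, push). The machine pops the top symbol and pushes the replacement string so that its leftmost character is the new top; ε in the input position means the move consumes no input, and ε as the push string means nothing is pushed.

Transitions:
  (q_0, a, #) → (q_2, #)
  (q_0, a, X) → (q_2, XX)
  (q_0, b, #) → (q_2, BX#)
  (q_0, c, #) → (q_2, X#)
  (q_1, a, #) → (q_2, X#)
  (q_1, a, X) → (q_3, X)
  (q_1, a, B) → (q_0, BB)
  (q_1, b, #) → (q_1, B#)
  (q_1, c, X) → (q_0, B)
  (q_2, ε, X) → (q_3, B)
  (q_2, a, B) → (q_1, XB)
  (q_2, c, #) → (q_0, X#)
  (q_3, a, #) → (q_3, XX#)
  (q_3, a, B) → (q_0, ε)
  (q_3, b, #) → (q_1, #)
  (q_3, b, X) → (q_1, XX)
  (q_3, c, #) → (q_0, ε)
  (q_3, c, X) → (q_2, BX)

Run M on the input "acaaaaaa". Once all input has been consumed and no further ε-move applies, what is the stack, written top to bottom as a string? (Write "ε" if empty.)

X#

(q_0, acaaaaaa, #) ⊢ (q_2, caaaaaa, #) ⊢ (q_0, aaaaaa, X#) ⊢ (q_2, aaaaa, XX#) ⊢ (q_3, aaaaa, BX#) ⊢ (q_0, aaaa, X#) ⊢ (q_2, aaa, XX#) ⊢ (q_3, aaa, BX#) ⊢ (q_0, aa, X#) ⊢ (q_2, a, XX#) ⊢ (q_3, a, BX#) ⊢ (q_0, ε, X#)
All input consumed in state q_0 with stack X#.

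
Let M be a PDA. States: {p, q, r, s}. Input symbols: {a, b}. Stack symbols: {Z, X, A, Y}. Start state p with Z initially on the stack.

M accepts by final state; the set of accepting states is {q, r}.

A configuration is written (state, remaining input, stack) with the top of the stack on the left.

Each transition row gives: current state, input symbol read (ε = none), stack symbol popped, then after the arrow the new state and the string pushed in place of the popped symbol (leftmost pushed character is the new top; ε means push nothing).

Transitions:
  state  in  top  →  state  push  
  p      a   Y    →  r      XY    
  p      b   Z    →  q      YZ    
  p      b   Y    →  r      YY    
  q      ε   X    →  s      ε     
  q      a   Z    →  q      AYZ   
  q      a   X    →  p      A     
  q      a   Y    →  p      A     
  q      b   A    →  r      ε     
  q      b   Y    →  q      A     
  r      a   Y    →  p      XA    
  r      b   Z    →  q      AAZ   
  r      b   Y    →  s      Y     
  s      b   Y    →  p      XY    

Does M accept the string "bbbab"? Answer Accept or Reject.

No computation consumes all input and reaches a final state.

Reject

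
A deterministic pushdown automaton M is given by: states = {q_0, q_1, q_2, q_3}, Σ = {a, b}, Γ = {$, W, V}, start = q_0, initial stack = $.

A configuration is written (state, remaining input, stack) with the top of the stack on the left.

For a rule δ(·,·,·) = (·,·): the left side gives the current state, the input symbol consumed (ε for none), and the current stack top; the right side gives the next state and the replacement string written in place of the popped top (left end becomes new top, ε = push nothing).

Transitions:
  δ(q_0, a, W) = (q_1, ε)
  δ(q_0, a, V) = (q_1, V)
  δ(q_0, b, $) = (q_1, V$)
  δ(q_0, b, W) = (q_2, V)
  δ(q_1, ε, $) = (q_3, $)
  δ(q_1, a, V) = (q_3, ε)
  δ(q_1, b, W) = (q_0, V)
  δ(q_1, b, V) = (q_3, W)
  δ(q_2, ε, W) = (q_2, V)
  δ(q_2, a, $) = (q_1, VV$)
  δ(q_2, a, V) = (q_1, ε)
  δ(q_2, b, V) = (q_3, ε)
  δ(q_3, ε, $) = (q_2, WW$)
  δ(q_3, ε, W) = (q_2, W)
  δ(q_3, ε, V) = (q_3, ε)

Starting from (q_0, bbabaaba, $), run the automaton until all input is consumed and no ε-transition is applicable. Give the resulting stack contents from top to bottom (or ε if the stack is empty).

(q_0, bbabaaba, $)
  read b, top $: go to q_1, push V$ → (q_1, babaaba, V$)
  read b, top V: go to q_3, push W → (q_3, abaaba, W$)
  ε-move, top W: go to q_2, push W → (q_2, abaaba, W$)
  ε-move, top W: go to q_2, push V → (q_2, abaaba, V$)
  read a, top V: go to q_1, push ε → (q_1, baaba, $)
  ε-move, top $: go to q_3, push $ → (q_3, baaba, $)
  ε-move, top $: go to q_2, push WW$ → (q_2, baaba, WW$)
  ε-move, top W: go to q_2, push V → (q_2, baaba, VW$)
  read b, top V: go to q_3, push ε → (q_3, aaba, W$)
  ε-move, top W: go to q_2, push W → (q_2, aaba, W$)
  ε-move, top W: go to q_2, push V → (q_2, aaba, V$)
  read a, top V: go to q_1, push ε → (q_1, aba, $)
  ε-move, top $: go to q_3, push $ → (q_3, aba, $)
  ε-move, top $: go to q_2, push WW$ → (q_2, aba, WW$)
  ε-move, top W: go to q_2, push V → (q_2, aba, VW$)
  read a, top V: go to q_1, push ε → (q_1, ba, W$)
  read b, top W: go to q_0, push V → (q_0, a, V$)
  read a, top V: go to q_1, push V → (q_1, ε, V$)
All input consumed in state q_1 with stack V$.

V$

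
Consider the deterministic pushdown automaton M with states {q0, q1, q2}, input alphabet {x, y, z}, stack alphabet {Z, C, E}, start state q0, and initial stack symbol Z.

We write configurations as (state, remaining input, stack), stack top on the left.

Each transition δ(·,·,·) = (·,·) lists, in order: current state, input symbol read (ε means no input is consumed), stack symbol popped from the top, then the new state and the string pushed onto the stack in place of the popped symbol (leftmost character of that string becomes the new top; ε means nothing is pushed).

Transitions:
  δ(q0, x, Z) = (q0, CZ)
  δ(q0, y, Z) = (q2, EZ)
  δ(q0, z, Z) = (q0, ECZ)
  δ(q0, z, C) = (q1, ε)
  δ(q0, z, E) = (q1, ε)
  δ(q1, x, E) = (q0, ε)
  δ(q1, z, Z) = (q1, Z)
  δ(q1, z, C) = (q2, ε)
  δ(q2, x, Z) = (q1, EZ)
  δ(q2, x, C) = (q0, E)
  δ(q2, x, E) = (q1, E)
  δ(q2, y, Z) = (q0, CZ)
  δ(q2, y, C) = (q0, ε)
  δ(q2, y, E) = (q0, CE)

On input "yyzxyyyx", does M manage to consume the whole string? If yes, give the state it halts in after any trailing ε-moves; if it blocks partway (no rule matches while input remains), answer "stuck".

stuck

(q0, yyzxyyyx, Z)
  read y, top Z: go to q2, push EZ → (q2, yzxyyyx, EZ)
  read y, top E: go to q0, push CE → (q0, zxyyyx, CEZ)
  read z, top C: go to q1, push ε → (q1, xyyyx, EZ)
  read x, top E: go to q0, push ε → (q0, yyyx, Z)
  read y, top Z: go to q2, push EZ → (q2, yyx, EZ)
  read y, top E: go to q0, push CE → (q0, yx, CEZ)
No transition for (q0, y, top C); M blocks with input yx remaining.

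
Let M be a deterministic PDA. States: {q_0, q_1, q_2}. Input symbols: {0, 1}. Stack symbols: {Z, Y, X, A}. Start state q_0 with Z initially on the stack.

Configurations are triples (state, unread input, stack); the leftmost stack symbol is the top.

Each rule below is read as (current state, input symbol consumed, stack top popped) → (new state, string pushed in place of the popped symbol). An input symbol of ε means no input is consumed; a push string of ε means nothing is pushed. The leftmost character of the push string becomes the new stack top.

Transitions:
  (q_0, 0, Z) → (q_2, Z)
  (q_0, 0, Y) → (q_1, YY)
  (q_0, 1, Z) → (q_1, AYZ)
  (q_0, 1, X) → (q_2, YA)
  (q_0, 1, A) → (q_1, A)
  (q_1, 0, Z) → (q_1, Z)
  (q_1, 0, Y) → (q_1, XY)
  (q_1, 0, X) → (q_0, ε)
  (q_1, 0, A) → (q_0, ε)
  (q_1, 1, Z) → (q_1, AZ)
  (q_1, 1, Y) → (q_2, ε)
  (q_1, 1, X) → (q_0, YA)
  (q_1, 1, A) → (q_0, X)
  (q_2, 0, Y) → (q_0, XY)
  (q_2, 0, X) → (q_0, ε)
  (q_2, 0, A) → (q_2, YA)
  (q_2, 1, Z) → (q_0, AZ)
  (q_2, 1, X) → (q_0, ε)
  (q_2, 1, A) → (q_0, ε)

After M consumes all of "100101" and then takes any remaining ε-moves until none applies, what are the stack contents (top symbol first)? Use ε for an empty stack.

(q_0, 100101, Z)
  read 1, top Z: go to q_1, push AYZ → (q_1, 00101, AYZ)
  read 0, top A: go to q_0, push ε → (q_0, 0101, YZ)
  read 0, top Y: go to q_1, push YY → (q_1, 101, YYZ)
  read 1, top Y: go to q_2, push ε → (q_2, 01, YZ)
  read 0, top Y: go to q_0, push XY → (q_0, 1, XYZ)
  read 1, top X: go to q_2, push YA → (q_2, ε, YAYZ)
All input consumed in state q_2 with stack YAYZ.

YAYZ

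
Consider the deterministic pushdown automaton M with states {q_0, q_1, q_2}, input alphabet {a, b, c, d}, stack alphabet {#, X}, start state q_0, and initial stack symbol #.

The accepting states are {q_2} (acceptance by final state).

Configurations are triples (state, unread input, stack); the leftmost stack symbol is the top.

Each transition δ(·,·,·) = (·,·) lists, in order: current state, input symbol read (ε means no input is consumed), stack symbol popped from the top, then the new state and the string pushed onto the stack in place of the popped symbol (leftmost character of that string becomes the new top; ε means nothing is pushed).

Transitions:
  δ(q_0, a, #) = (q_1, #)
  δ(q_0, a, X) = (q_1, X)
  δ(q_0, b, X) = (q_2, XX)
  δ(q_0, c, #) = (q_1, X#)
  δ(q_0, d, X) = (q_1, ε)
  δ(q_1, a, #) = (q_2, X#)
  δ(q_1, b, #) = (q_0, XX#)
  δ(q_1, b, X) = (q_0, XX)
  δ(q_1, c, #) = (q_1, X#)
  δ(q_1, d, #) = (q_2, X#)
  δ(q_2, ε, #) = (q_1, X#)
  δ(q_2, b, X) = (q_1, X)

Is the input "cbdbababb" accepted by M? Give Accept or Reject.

Accept

(q_0, cbdbababb, #)
  read c, top #: go to q_1, push X# → (q_1, bdbababb, X#)
  read b, top X: go to q_0, push XX → (q_0, dbababb, XX#)
  read d, top X: go to q_1, push ε → (q_1, bababb, X#)
  read b, top X: go to q_0, push XX → (q_0, ababb, XX#)
  read a, top X: go to q_1, push X → (q_1, babb, XX#)
  read b, top X: go to q_0, push XX → (q_0, abb, XXX#)
  read a, top X: go to q_1, push X → (q_1, bb, XXX#)
  read b, top X: go to q_0, push XX → (q_0, b, XXXX#)
  read b, top X: go to q_2, push XX → (q_2, ε, XXXXX#)
All input consumed; state q_2 ∈ F.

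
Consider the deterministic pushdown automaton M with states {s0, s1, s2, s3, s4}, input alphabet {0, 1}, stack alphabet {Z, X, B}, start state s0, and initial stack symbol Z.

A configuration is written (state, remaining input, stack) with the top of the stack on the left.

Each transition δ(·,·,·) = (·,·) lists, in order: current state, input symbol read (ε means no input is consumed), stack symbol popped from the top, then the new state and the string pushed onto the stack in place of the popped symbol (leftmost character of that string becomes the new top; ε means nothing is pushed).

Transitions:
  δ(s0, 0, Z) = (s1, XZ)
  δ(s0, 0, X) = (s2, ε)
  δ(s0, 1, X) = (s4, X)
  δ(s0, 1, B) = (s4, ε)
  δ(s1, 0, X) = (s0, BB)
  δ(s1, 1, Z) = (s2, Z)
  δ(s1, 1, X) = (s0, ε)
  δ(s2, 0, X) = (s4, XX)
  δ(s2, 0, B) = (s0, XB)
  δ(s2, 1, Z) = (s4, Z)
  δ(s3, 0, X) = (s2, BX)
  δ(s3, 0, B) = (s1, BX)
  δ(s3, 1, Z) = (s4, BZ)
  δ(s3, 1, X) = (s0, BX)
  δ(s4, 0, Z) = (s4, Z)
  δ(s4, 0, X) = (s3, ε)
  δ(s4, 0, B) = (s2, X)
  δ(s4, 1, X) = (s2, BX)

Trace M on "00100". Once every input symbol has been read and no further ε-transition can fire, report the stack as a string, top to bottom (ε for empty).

XXZ

(s0, 00100, Z)
  read 0, top Z: go to s1, push XZ → (s1, 0100, XZ)
  read 0, top X: go to s0, push BB → (s0, 100, BBZ)
  read 1, top B: go to s4, push ε → (s4, 00, BZ)
  read 0, top B: go to s2, push X → (s2, 0, XZ)
  read 0, top X: go to s4, push XX → (s4, ε, XXZ)
All input consumed in state s4 with stack XXZ.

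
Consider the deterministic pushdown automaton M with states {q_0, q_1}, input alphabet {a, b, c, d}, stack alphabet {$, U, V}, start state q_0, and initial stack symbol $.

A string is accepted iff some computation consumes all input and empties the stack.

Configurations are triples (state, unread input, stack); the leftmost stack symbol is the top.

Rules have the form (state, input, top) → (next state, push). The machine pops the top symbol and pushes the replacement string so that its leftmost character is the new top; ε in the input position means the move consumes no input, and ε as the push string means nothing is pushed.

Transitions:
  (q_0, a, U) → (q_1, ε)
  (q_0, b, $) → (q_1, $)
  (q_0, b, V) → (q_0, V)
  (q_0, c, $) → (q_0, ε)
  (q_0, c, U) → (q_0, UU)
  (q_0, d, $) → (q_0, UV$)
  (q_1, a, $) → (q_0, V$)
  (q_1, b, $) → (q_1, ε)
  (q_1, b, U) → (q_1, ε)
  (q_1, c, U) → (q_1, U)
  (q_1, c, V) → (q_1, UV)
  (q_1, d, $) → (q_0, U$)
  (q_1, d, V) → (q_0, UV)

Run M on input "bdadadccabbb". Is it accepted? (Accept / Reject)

(q_0, bdadadccabbb, $)
  read b, top $: go to q_1, push $ → (q_1, dadadccabbb, $)
  read d, top $: go to q_0, push U$ → (q_0, adadccabbb, U$)
  read a, top U: go to q_1, push ε → (q_1, dadccabbb, $)
  read d, top $: go to q_0, push U$ → (q_0, adccabbb, U$)
  read a, top U: go to q_1, push ε → (q_1, dccabbb, $)
  read d, top $: go to q_0, push U$ → (q_0, ccabbb, U$)
  read c, top U: go to q_0, push UU → (q_0, cabbb, UU$)
  read c, top U: go to q_0, push UU → (q_0, abbb, UUU$)
  read a, top U: go to q_1, push ε → (q_1, bbb, UU$)
  read b, top U: go to q_1, push ε → (q_1, bb, U$)
  read b, top U: go to q_1, push ε → (q_1, b, $)
  read b, top $: go to q_1, push ε → (q_1, ε, ε)
All input consumed and the stack is empty.

Accept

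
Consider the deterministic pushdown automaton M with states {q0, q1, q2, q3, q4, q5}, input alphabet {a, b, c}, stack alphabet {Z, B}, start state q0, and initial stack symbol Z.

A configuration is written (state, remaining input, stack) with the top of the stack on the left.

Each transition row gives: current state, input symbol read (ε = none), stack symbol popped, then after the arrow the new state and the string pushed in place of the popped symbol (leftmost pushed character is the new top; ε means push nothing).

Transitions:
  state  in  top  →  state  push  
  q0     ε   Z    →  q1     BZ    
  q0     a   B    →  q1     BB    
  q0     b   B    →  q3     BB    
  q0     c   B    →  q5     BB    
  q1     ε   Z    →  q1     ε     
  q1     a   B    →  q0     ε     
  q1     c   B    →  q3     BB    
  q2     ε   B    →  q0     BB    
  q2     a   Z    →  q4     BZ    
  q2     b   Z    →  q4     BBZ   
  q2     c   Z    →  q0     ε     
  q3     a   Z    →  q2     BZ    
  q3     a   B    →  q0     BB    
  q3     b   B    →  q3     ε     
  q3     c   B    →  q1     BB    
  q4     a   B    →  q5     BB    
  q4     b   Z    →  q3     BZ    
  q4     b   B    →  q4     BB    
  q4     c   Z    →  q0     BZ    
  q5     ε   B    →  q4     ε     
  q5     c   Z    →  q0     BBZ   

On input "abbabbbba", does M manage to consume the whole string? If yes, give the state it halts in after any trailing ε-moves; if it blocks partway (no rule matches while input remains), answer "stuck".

stuck

(q0, abbabbbba, Z)
  ε-move, top Z: go to q1, push BZ → (q1, abbabbbba, BZ)
  read a, top B: go to q0, push ε → (q0, bbabbbba, Z)
  ε-move, top Z: go to q1, push BZ → (q1, bbabbbba, BZ)
No transition for (q1, b, top B); M blocks with input bbabbbba remaining.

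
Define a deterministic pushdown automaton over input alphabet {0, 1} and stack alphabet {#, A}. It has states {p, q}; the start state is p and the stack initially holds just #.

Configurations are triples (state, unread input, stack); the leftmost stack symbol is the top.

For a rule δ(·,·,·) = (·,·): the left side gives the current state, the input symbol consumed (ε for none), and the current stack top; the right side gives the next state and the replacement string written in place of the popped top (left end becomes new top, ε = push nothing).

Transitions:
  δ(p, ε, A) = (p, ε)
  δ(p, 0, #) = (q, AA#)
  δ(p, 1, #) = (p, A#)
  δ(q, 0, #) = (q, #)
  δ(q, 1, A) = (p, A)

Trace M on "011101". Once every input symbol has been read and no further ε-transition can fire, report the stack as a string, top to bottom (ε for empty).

#

(p, 011101, #) ⊢ (q, 11101, AA#) ⊢ (p, 1101, AA#) ⊢ (p, 1101, A#) ⊢ (p, 1101, #) ⊢ (p, 101, A#) ⊢ (p, 101, #) ⊢ (p, 01, A#) ⊢ (p, 01, #) ⊢ (q, 1, AA#) ⊢ (p, ε, AA#) ⊢ (p, ε, A#) ⊢ (p, ε, #)
All input consumed in state p with stack #.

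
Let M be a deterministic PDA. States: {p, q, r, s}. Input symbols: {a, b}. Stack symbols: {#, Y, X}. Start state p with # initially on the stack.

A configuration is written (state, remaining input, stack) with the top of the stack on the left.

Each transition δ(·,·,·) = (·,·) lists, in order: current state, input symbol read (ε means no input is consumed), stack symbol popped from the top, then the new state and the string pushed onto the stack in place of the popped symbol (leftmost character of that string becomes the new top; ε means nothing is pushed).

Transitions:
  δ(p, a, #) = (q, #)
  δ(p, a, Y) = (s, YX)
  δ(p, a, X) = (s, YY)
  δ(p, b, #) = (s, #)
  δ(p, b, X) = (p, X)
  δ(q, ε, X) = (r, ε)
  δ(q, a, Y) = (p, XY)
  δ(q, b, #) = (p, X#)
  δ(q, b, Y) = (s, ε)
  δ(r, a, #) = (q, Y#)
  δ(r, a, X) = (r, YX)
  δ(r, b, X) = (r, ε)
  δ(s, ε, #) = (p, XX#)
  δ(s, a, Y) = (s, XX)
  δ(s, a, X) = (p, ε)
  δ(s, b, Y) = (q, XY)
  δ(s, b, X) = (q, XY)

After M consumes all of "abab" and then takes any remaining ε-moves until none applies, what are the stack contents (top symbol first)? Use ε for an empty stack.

YY#

(p, abab, #)
  read a, top #: go to q, push # → (q, bab, #)
  read b, top #: go to p, push X# → (p, ab, X#)
  read a, top X: go to s, push YY → (s, b, YY#)
  read b, top Y: go to q, push XY → (q, ε, XYY#)
  ε-move, top X: go to r, push ε → (r, ε, YY#)
All input consumed in state r with stack YY#.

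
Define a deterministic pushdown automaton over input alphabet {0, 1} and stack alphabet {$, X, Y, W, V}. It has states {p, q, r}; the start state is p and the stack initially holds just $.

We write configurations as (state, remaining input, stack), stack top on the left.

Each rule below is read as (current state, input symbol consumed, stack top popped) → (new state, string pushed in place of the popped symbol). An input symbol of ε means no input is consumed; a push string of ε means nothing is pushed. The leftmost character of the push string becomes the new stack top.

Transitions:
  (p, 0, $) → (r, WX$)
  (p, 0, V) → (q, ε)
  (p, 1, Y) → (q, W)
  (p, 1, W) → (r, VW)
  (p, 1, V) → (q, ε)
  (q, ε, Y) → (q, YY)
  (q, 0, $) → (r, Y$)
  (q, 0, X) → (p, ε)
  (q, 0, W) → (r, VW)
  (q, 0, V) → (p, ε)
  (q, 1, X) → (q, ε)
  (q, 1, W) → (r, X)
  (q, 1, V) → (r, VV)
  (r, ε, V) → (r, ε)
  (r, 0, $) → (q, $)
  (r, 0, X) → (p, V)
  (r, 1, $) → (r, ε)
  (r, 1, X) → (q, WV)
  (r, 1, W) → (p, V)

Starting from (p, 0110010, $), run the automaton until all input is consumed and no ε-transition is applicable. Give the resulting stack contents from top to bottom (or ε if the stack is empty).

(p, 0110010, $)
  read 0, top $: go to r, push WX$ → (r, 110010, WX$)
  read 1, top W: go to p, push V → (p, 10010, VX$)
  read 1, top V: go to q, push ε → (q, 0010, X$)
  read 0, top X: go to p, push ε → (p, 010, $)
  read 0, top $: go to r, push WX$ → (r, 10, WX$)
  read 1, top W: go to p, push V → (p, 0, VX$)
  read 0, top V: go to q, push ε → (q, ε, X$)
All input consumed in state q with stack X$.

X$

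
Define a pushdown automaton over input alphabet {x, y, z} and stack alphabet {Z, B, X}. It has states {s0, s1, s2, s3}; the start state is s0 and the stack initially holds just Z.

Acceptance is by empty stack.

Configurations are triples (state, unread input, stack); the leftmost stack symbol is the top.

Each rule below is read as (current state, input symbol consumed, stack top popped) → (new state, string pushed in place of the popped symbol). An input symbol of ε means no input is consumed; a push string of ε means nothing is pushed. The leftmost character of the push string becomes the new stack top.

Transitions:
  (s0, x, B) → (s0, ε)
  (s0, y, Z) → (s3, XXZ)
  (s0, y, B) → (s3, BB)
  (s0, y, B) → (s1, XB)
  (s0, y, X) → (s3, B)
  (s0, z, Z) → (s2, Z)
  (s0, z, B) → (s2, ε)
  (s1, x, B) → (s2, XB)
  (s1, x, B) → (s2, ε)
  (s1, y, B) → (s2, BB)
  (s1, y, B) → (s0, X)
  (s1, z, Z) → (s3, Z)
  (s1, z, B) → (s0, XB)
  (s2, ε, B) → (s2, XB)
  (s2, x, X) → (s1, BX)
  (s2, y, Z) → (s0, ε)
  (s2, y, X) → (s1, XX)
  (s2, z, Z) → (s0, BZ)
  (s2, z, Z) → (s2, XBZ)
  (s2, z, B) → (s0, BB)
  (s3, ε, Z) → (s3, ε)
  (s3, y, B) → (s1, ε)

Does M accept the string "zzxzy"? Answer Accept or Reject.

One accepting computation: (s0, zzxzy, Z) ⊢ (s2, zxzy, Z) ⊢ (s0, xzy, BZ) ⊢ (s0, zy, Z) ⊢ (s2, y, Z) ⊢ (s0, ε, ε)
All input consumed and the stack is empty.

Accept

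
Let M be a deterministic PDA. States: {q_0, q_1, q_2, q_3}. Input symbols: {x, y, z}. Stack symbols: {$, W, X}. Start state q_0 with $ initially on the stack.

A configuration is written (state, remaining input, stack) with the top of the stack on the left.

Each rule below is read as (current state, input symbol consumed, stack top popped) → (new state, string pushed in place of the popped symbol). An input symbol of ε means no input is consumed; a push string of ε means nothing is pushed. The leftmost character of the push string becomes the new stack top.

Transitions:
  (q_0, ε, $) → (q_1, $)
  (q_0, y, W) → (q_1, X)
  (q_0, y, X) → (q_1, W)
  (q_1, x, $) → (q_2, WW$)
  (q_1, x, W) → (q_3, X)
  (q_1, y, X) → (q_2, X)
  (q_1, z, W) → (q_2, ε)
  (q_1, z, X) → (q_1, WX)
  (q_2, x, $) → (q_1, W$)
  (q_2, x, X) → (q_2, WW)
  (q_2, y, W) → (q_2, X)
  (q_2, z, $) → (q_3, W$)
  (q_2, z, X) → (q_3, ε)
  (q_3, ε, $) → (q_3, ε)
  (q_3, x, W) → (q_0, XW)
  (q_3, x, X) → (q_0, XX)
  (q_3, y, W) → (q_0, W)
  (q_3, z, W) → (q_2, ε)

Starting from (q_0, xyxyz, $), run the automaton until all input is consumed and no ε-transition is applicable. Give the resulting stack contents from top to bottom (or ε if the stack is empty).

WW$

(q_0, xyxyz, $)
  ε-move, top $: go to q_1, push $ → (q_1, xyxyz, $)
  read x, top $: go to q_2, push WW$ → (q_2, yxyz, WW$)
  read y, top W: go to q_2, push X → (q_2, xyz, XW$)
  read x, top X: go to q_2, push WW → (q_2, yz, WWW$)
  read y, top W: go to q_2, push X → (q_2, z, XWW$)
  read z, top X: go to q_3, push ε → (q_3, ε, WW$)
All input consumed in state q_3 with stack WW$.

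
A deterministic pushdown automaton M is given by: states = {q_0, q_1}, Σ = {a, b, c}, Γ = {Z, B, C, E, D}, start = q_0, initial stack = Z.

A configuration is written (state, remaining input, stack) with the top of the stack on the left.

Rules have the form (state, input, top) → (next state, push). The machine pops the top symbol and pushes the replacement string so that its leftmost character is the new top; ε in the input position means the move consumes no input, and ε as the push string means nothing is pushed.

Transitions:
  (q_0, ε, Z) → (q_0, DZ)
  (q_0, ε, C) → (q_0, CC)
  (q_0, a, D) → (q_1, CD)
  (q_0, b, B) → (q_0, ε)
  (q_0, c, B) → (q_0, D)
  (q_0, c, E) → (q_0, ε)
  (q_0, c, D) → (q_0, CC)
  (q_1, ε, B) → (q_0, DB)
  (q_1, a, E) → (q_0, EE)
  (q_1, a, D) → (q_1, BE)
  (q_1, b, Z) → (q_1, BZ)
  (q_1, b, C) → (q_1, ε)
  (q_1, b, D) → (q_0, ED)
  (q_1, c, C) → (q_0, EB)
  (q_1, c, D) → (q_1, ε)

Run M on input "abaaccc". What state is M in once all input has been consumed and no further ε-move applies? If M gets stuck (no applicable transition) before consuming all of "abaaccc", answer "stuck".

(q_0, abaaccc, Z)
  ε-move, top Z: go to q_0, push DZ → (q_0, abaaccc, DZ)
  read a, top D: go to q_1, push CD → (q_1, baaccc, CDZ)
  read b, top C: go to q_1, push ε → (q_1, aaccc, DZ)
  read a, top D: go to q_1, push BE → (q_1, accc, BEZ)
  ε-move, top B: go to q_0, push DB → (q_0, accc, DBEZ)
  read a, top D: go to q_1, push CD → (q_1, ccc, CDBEZ)
  read c, top C: go to q_0, push EB → (q_0, cc, EBDBEZ)
  read c, top E: go to q_0, push ε → (q_0, c, BDBEZ)
  read c, top B: go to q_0, push D → (q_0, ε, DDBEZ)
All input consumed; M is in state q_0.

q_0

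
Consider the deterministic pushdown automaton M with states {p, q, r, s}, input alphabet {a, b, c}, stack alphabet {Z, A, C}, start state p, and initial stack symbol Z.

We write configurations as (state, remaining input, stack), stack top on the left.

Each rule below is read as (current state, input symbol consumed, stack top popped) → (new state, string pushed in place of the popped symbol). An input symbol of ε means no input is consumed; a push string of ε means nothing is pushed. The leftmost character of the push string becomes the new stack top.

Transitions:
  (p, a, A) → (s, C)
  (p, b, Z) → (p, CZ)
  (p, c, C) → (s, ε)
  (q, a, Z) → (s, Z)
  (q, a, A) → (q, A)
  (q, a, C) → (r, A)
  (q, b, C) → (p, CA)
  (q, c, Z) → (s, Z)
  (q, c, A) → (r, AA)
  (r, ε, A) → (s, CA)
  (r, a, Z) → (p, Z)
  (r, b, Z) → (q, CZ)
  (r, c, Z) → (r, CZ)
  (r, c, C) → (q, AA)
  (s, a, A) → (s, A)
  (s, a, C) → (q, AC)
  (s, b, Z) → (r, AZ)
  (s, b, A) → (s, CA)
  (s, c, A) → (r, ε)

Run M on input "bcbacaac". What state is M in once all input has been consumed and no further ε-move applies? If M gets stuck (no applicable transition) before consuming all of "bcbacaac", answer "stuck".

s

(p, bcbacaac, Z) ⊢ (p, cbacaac, CZ) ⊢ (s, bacaac, Z) ⊢ (r, acaac, AZ) ⊢ (s, acaac, CAZ) ⊢ (q, caac, ACAZ) ⊢ (r, aac, AACAZ) ⊢ (s, aac, CAACAZ) ⊢ (q, ac, ACAACAZ) ⊢ (q, c, ACAACAZ) ⊢ (r, ε, AACAACAZ) ⊢ (s, ε, CAACAACAZ)
All input consumed; M is in state s.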